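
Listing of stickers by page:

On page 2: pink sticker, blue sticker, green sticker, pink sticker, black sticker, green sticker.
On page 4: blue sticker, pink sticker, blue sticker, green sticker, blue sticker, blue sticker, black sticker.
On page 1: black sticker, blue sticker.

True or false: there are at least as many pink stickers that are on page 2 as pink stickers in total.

pink stickers on page 2: 2.
pink stickers: 3.
The claim requires 2 ≥ 3, which does not hold.

False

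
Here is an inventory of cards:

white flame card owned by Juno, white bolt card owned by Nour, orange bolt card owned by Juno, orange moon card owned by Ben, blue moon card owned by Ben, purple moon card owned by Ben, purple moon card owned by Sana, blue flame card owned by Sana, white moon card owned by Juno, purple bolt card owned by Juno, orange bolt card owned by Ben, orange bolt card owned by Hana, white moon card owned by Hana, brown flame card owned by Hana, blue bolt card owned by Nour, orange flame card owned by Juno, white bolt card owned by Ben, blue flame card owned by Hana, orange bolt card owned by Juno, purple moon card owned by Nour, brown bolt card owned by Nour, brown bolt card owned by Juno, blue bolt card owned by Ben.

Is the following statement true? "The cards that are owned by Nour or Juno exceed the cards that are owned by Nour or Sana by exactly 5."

Count of cards owned by Nour or Juno: 11.
Count of cards owned by Nour or Sana: 6.
The claim requires 11 − 6 (= 5) to equal 5, which holds.

True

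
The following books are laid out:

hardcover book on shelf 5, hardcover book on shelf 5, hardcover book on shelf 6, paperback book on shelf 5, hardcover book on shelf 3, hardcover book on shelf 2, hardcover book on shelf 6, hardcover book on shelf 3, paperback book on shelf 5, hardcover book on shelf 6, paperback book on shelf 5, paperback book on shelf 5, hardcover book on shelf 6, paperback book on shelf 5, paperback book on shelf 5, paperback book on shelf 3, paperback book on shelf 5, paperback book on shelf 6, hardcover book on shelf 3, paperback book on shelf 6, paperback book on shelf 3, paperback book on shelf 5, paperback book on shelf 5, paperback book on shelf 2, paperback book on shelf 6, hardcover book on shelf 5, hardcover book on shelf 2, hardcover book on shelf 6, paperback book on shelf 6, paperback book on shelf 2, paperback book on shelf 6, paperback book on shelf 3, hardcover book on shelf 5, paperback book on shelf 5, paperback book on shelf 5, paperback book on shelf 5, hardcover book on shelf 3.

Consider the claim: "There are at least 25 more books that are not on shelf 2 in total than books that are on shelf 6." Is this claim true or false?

|books that are not on shelf 2| = 33.
|books on shelf 6| = 10.
The claim requires 33 − 10 = 23 ≥ 25, which does not hold.

False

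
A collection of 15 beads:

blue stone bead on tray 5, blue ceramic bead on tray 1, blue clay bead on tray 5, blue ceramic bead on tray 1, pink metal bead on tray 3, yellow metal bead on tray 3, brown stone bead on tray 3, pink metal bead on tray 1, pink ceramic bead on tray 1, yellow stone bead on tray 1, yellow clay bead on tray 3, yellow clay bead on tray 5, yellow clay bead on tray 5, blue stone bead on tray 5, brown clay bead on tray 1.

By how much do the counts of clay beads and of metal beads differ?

clay beads: 5. metal beads: 3.
|5 − 3| = 5 − 3 = 2.

2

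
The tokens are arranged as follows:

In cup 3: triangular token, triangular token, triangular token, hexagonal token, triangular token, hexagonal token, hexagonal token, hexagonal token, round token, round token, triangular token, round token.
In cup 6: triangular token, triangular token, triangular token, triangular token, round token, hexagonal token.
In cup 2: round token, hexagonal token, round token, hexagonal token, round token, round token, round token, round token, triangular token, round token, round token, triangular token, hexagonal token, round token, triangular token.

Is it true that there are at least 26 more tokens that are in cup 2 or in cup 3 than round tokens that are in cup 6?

|tokens in cup 2 or in cup 3| = 27.
|round tokens in cup 6| = 1.
The claim requires 27 − 1 = 26 ≥ 26, which holds.

True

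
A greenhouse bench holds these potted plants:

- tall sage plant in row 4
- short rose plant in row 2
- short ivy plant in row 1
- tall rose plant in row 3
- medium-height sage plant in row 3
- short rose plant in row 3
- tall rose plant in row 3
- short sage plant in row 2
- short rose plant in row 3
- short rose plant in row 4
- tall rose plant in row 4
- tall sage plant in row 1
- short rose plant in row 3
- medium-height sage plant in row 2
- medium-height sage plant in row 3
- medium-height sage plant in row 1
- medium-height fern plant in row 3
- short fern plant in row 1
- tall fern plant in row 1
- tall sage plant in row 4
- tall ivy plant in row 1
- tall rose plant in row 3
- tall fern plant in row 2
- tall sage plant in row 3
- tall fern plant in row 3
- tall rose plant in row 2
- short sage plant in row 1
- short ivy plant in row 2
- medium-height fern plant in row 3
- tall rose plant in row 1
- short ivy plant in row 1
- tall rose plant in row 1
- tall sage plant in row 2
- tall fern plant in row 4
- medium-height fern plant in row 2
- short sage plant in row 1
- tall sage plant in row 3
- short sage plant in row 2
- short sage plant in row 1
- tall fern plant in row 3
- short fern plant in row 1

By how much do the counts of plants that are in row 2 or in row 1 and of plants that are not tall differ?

plants in row 2 or in row 1: 22. plants that are not tall: 22.
|22 − 22| = 22 − 22 = 0.

0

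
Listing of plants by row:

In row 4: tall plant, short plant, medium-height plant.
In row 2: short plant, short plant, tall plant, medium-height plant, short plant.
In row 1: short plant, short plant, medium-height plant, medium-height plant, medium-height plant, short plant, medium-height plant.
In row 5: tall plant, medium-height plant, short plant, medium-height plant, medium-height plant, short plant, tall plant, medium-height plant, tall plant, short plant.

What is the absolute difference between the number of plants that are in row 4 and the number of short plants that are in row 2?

0

plants in row 4: 3. short plants in row 2: 3.
|3 − 3| = 3 − 3 = 0.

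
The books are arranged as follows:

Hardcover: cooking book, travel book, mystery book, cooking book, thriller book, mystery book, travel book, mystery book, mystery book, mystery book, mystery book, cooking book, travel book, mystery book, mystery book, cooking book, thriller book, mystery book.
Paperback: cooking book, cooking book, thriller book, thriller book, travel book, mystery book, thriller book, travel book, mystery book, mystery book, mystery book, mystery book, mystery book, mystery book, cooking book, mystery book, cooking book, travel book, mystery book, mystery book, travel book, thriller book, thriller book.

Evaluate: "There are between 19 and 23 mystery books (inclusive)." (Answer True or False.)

mystery books: 19.
The claim requires 19 ≤ 19 ≤ 23, which holds.

True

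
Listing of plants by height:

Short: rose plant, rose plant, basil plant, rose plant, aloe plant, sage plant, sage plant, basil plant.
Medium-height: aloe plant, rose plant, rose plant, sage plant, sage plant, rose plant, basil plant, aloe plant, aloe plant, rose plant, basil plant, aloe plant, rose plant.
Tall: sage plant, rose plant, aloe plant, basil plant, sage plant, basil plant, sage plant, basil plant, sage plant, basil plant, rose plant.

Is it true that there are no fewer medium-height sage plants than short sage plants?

True

medium-height sage plants: 2.
short sage plants: 2.
The claim requires 2 ≥ 2, which holds.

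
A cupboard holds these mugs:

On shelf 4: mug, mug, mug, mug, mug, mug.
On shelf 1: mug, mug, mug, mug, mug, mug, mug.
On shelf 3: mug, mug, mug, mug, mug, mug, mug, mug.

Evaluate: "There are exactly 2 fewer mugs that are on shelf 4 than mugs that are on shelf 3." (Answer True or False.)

mugs on shelf 4: 6.
mugs on shelf 3: 8.
The claim requires 8 − 6 (= 2) to equal 2, which holds.

True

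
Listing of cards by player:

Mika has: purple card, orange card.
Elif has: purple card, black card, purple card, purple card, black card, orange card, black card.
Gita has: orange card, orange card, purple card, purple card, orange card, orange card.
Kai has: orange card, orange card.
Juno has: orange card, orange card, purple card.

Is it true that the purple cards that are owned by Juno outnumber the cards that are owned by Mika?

Count of purple cards owned by Juno: 1.
Count of cards owned by Mika: 2.
The claim requires 1 > 2, which does not hold.

False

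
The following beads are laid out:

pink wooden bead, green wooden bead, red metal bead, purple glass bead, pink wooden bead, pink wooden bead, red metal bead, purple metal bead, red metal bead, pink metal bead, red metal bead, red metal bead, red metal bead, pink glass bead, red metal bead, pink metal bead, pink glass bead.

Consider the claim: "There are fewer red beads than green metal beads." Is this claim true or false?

False

There are 7 red beads.
There are 0 green metal beads.
The claim requires 7 < 0, which does not hold.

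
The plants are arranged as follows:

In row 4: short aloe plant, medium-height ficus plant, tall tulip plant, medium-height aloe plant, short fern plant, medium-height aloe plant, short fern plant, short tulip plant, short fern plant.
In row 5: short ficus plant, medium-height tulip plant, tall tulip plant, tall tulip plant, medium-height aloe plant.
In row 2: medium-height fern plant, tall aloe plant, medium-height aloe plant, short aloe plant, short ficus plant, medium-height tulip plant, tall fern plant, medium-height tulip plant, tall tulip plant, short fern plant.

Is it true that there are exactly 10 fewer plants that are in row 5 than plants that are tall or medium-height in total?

plants in row 5: 5.
plants that are tall or medium-height: 15.
The claim requires 15 − 5 (= 10) to equal 10, which holds.

True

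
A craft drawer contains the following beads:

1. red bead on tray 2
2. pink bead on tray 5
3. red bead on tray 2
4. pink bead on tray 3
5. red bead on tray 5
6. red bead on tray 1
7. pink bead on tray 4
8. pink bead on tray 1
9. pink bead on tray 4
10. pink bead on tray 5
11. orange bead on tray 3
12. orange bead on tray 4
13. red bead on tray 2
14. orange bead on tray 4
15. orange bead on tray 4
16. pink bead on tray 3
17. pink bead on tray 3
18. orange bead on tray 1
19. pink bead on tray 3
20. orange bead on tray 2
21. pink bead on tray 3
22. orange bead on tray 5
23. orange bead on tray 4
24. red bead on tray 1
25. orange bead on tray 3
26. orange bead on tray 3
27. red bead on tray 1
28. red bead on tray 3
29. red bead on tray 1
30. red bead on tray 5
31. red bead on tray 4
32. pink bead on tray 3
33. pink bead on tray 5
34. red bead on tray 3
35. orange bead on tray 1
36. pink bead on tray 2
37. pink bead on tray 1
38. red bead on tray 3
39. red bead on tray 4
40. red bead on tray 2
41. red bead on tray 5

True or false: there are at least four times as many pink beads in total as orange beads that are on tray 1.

True

|pink beads| = 14.
|orange beads on tray 1| = 2.
The claim requires 14 ≥ 4 × 2 = 8, which holds.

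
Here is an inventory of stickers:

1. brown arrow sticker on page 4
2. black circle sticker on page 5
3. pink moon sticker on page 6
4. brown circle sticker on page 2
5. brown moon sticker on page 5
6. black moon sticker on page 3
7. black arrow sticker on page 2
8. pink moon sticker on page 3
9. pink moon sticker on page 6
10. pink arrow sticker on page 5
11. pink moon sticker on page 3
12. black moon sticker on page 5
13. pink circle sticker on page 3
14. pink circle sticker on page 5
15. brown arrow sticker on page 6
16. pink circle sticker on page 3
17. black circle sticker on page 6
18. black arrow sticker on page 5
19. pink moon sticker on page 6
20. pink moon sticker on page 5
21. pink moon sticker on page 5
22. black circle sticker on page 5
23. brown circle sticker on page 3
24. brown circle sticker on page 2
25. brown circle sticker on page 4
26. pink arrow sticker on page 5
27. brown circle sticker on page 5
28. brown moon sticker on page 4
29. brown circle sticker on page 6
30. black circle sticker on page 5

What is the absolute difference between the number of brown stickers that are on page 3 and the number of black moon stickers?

1

brown stickers on page 3: 1. black moon stickers: 2.
|1 − 2| = 2 − 1 = 1.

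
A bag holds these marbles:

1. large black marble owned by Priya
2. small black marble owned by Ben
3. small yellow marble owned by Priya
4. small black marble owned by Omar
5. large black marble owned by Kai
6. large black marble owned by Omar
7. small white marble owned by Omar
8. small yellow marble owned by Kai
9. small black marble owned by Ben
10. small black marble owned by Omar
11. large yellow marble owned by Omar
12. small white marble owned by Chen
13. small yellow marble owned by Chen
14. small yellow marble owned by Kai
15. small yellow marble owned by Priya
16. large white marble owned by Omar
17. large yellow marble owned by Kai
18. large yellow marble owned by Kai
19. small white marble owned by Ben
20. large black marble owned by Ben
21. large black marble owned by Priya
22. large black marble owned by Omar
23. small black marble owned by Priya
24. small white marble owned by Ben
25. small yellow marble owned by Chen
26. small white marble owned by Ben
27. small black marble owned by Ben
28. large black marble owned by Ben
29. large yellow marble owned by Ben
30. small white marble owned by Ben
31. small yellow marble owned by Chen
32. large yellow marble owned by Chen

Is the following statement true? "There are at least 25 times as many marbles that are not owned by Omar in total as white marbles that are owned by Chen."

True

marbles that are not owned by Omar: 25.
white marbles owned by Chen: 1.
The claim requires 25 ≥ 25 × 1 = 25, which holds.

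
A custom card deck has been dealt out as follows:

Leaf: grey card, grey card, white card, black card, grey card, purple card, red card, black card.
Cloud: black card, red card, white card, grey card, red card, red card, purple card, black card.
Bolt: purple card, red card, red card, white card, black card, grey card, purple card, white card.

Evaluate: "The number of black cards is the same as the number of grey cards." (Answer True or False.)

True

|black cards| = 5.
|grey cards| = 5.
The claim requires 5 = 5, which holds.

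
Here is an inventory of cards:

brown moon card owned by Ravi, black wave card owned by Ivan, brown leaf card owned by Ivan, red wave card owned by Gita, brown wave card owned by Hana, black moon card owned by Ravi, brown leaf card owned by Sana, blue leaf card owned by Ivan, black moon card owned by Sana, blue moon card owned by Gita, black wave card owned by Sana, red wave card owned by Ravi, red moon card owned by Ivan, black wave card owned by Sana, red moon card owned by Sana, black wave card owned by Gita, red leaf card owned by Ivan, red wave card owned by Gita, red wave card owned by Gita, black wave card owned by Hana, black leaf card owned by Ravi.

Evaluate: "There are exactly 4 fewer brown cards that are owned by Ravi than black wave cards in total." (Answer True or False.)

True

|brown cards owned by Ravi| = 1.
|black wave cards| = 5.
The claim requires 5 − 1 (= 4) to equal 4, which holds.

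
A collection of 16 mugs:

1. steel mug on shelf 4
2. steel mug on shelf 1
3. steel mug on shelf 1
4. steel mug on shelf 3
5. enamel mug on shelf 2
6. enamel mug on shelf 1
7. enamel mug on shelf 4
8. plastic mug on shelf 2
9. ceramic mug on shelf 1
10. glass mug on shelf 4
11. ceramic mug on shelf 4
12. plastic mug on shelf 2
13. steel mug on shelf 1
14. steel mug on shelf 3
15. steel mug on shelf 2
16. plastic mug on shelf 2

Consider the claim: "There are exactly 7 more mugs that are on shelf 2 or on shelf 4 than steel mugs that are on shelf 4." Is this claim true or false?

mugs on shelf 2 or on shelf 4: 9.
steel mugs on shelf 4: 1.
The claim requires 9 − 1 (= 8) to equal 7, which does not hold.

False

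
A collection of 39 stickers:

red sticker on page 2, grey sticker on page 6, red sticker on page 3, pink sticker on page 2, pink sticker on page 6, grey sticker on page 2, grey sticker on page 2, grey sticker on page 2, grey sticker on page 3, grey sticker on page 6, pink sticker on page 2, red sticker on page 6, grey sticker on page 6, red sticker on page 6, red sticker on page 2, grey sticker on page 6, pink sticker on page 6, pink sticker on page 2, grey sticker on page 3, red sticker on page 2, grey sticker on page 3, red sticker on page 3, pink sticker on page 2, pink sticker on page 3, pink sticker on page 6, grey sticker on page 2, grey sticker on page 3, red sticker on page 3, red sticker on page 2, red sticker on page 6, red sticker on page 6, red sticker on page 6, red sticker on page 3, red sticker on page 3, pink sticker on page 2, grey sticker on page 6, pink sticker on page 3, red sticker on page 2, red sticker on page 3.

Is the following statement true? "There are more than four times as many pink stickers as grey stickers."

|pink stickers| = 10.
|grey stickers| = 13.
The claim requires 10 > 4 × 13 = 52, which does not hold.

False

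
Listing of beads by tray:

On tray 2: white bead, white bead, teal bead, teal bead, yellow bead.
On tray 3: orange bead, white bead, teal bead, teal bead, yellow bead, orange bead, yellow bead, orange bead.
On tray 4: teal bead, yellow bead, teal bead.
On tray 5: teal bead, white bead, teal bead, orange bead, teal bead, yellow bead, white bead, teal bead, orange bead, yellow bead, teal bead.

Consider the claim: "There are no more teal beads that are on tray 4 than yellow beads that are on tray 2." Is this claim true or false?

False

|teal beads on tray 4| = 2.
|yellow beads on tray 2| = 1.
The claim requires 2 ≤ 1, which does not hold.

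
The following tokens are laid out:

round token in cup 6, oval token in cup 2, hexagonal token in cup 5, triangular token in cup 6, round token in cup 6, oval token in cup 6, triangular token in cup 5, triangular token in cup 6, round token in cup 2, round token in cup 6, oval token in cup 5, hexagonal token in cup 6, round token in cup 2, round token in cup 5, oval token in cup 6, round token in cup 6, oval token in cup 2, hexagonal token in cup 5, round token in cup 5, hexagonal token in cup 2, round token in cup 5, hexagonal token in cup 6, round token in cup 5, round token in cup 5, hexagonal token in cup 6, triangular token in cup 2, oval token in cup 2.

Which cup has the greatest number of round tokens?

cup 5

Counts by cup (restricted to round tokens): cup 5→5, cup 6→4, cup 2→2.
The maximum is 5, held uniquely by cup 5.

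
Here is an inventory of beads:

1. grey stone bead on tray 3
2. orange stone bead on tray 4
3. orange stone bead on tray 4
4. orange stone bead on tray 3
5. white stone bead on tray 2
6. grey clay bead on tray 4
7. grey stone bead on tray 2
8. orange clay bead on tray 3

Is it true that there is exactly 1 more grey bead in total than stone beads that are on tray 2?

True

|grey beads| = 3.
|stone beads on tray 2| = 2.
The claim requires 3 − 2 (= 1) to equal 1, which holds.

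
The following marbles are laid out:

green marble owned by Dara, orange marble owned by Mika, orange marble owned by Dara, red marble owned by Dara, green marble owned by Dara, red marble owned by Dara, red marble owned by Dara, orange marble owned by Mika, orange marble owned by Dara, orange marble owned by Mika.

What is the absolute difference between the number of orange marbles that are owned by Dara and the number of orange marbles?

3

orange marbles owned by Dara: 2. orange marbles: 5.
|2 − 5| = 5 − 2 = 3.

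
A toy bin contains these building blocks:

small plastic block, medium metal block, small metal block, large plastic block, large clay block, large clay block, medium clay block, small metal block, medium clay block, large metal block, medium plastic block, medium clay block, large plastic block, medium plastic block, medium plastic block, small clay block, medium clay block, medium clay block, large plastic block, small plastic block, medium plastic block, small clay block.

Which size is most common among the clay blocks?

Counts by size (restricted to clay blocks): medium 5, small 2, large 2.
The maximum is 5, held uniquely by medium.

medium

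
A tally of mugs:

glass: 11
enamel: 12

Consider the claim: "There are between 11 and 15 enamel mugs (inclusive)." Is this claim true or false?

|enamel mugs| = 12.
The claim requires 11 ≤ 12 ≤ 15, which holds.

True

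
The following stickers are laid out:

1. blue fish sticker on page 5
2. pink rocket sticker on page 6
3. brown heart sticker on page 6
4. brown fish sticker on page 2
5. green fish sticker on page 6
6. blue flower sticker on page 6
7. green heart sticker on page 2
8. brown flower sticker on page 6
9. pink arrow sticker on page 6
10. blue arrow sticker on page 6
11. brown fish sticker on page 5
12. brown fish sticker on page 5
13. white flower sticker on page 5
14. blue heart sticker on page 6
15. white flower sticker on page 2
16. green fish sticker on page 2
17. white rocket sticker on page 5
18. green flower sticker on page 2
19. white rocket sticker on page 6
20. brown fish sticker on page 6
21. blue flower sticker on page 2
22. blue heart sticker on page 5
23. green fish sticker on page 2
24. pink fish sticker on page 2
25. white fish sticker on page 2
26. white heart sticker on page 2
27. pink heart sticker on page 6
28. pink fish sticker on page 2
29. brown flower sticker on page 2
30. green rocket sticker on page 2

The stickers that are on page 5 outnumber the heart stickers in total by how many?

stickers on page 5: 6.
heart stickers: 6.
6 − 6 = 0.

0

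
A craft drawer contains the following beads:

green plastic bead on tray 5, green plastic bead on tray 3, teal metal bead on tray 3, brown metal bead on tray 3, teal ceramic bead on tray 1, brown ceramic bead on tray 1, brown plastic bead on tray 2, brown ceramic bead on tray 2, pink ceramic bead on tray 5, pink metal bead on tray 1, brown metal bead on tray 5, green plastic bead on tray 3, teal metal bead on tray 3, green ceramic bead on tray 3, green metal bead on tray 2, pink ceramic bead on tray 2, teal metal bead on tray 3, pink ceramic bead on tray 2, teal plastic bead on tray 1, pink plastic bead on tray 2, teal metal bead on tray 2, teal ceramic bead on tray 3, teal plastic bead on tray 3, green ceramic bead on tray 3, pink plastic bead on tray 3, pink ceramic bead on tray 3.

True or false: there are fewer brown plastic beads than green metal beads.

False

brown plastic beads: 1.
green metal beads: 1.
The claim requires 1 < 1, which does not hold.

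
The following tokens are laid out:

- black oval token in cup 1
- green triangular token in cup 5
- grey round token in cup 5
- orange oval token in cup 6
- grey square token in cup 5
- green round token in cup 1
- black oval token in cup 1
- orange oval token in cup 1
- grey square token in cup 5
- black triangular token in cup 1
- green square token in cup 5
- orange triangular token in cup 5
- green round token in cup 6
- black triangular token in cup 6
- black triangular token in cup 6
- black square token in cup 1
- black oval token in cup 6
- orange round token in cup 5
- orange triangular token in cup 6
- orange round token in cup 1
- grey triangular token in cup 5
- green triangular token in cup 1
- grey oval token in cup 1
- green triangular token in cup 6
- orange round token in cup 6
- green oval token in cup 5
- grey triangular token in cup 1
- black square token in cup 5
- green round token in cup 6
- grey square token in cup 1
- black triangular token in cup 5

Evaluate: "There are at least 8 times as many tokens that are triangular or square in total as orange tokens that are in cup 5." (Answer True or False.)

True

|tokens that are triangular or square| = 17.
|orange tokens in cup 5| = 2.
The claim requires 17 ≥ 8 × 2 = 16, which holds.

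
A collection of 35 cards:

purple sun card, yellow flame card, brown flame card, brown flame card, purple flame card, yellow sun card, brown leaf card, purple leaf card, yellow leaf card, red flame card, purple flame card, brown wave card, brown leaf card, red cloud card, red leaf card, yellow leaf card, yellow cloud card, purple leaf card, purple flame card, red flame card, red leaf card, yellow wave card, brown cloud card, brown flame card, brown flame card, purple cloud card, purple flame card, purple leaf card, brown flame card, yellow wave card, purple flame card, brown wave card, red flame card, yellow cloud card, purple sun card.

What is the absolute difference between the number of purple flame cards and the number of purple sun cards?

3

purple flame cards: 5. purple sun cards: 2.
|5 − 2| = 5 − 2 = 3.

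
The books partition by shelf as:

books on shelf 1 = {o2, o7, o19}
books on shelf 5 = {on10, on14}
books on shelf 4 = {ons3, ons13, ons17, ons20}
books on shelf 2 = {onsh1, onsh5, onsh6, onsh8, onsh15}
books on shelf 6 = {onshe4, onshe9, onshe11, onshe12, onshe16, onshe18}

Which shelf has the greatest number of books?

shelf 6

Counts by shelf: shelf 6→6, shelf 2→5, shelf 4→4, shelf 1→3, shelf 5→2.
The maximum is 6, held uniquely by shelf 6.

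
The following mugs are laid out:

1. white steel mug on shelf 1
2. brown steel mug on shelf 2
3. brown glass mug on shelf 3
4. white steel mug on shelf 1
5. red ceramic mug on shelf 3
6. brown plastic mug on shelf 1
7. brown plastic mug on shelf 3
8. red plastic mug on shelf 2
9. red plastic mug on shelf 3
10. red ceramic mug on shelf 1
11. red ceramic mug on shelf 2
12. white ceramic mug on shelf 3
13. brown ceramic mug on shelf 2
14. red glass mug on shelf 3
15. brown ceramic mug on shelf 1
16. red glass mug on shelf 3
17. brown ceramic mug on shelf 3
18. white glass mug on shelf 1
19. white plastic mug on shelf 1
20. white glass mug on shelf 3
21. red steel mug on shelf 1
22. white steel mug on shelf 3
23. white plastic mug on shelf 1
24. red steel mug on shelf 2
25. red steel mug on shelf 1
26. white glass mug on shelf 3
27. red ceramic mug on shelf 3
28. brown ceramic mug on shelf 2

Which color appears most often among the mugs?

red

Counts by color: red 11, white 9, brown 8.
The maximum is 11, held uniquely by red.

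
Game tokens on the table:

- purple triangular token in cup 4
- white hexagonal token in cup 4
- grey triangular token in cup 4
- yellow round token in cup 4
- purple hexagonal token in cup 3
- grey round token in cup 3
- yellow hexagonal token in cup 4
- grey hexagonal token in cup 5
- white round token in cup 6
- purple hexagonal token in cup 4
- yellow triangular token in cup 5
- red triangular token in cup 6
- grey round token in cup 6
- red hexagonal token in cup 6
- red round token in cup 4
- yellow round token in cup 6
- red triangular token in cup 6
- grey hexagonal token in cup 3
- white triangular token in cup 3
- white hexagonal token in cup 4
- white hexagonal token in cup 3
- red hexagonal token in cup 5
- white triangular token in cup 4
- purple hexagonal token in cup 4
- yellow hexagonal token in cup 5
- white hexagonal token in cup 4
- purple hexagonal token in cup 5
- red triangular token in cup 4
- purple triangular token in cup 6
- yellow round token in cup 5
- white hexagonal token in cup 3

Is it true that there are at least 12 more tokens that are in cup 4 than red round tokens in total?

False

|tokens in cup 4| = 12.
|red round tokens| = 1.
The claim requires 12 − 1 = 11 ≥ 12, which does not hold.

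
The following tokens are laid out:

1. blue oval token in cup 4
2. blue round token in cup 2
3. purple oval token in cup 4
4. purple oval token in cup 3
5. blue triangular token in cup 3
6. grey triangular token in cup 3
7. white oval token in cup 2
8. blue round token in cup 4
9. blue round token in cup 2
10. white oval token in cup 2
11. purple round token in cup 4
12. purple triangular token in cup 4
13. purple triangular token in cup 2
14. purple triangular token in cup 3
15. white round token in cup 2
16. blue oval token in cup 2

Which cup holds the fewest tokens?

Counts by cup: cup 2→7, cup 4→5, cup 3→4.
The minimum is 4, held uniquely by cup 3.

cup 3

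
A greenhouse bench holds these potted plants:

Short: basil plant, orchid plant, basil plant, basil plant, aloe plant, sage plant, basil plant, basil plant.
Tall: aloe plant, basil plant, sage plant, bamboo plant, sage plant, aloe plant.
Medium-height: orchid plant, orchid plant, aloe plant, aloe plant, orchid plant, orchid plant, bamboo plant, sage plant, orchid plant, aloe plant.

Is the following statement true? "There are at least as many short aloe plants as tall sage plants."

There is 1 short aloe plant.
There are 2 tall sage plants.
The claim requires 1 ≥ 2, which does not hold.

False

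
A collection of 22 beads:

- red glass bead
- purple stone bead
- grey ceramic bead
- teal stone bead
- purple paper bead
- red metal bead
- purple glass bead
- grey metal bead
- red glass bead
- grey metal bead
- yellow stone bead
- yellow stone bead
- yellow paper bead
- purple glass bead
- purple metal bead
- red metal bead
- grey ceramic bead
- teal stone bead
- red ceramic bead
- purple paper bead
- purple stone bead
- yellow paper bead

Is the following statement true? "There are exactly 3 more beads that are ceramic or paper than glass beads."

True

beads that are ceramic or paper: 7.
glass beads: 4.
The claim requires 7 − 4 (= 3) to equal 3, which holds.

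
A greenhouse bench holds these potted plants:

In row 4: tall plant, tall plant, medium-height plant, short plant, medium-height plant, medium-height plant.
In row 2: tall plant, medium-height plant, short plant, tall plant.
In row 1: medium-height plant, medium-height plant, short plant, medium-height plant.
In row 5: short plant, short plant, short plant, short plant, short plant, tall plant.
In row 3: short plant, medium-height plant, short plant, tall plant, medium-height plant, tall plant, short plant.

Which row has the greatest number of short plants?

row 5

Counts by row (restricted to short plants): row 5→5, row 3→3, row 4→1, row 1→1, row 2→1.
The maximum is 5, held uniquely by row 5.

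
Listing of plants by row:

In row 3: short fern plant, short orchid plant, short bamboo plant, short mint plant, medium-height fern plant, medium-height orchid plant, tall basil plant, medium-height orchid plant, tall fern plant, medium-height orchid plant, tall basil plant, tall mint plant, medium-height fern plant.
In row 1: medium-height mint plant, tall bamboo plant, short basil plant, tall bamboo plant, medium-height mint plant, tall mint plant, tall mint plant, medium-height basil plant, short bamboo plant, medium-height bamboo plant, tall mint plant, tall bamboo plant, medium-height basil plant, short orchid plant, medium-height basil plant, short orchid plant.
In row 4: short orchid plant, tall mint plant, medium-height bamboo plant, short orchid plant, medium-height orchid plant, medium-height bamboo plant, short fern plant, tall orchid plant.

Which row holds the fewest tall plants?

row 4

Counts by row (restricted to tall plants): row 1→6, row 3→4, row 4→2.
The minimum is 2, held uniquely by row 4.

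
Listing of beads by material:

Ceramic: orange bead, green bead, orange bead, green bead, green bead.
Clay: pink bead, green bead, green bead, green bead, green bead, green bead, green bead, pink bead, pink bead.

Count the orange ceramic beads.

2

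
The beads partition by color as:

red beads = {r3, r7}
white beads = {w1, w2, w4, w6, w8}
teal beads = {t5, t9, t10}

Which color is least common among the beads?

Counts by color: white 5, teal 3, red 2.
The minimum is 2, held uniquely by red.

red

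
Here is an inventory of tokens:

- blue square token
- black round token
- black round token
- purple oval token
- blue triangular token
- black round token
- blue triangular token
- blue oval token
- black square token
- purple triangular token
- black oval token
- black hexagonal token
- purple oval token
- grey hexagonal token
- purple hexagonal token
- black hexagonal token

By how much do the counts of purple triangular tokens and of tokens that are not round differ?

purple triangular tokens: 1. tokens that are not round: 13.
|1 − 13| = 13 − 1 = 12.

12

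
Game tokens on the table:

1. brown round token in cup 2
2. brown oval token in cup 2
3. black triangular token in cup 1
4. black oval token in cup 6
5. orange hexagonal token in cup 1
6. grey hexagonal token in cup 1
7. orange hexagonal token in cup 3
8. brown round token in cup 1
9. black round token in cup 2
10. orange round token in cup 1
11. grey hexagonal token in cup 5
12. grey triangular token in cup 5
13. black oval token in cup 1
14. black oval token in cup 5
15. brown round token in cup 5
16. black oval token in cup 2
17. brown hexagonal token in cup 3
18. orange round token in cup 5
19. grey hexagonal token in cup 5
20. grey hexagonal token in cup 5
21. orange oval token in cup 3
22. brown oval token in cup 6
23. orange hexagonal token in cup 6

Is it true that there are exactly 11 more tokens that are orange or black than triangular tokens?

False

|tokens that are orange or black| = 12.
|triangular tokens| = 2.
The claim requires 12 − 2 (= 10) to equal 11, which does not hold.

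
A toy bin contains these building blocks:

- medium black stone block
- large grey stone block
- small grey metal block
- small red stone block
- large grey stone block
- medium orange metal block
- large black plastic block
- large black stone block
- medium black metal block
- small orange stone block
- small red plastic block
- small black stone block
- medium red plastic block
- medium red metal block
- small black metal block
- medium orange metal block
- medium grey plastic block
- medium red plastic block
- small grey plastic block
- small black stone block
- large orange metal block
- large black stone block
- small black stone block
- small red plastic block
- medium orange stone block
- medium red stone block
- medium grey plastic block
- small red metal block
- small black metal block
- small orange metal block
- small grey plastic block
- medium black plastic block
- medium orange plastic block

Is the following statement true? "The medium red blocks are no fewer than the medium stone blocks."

There are 4 medium red blocks.
There are 3 medium stone blocks.
The claim requires 4 ≥ 3, which holds.

True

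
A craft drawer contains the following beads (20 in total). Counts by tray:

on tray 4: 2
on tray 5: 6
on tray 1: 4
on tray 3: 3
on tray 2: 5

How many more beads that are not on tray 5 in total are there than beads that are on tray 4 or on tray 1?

beads that are not on tray 5: 14.
beads on tray 4 or on tray 1: 6.
14 − 6 = 8.

8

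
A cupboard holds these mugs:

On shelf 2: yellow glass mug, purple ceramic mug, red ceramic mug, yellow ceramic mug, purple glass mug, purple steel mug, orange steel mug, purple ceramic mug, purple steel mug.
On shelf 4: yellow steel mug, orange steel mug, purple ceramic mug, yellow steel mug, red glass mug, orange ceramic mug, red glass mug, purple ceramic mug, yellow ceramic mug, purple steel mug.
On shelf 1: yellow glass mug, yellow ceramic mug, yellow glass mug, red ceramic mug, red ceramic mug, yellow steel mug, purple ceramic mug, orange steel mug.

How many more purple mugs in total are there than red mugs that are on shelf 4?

purple mugs: 9.
red mugs on shelf 4: 2.
9 − 2 = 7.

7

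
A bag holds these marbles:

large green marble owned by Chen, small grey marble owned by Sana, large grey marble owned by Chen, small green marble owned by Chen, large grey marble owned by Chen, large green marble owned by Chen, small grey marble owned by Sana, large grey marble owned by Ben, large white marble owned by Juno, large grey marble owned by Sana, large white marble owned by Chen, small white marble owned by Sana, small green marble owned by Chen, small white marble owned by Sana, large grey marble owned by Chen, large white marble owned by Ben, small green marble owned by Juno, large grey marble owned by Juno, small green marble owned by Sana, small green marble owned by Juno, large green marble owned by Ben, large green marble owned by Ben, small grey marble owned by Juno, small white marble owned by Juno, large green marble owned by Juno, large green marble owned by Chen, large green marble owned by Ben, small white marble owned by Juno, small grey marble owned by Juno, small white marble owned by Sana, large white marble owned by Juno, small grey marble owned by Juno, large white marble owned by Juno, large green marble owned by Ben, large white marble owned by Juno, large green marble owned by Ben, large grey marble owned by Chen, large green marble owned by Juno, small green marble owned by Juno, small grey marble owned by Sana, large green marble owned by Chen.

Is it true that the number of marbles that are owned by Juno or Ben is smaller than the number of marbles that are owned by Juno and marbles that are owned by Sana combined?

Count of marbles owned by Juno or Ben: 22.
marbles owned by Juno: 15; marbles owned by Sana: 8; combined: 15 + 8 = 23.
The claim requires 22 < 23, which holds.

True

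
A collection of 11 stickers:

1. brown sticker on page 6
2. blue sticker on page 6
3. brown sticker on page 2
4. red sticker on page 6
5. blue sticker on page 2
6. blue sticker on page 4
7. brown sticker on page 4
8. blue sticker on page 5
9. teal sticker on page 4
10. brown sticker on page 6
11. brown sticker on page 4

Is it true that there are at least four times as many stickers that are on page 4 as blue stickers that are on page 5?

True

There are 4 stickers on page 4.
There is 1 blue sticker on page 5.
The claim requires 4 ≥ 4 × 1 = 4, which holds.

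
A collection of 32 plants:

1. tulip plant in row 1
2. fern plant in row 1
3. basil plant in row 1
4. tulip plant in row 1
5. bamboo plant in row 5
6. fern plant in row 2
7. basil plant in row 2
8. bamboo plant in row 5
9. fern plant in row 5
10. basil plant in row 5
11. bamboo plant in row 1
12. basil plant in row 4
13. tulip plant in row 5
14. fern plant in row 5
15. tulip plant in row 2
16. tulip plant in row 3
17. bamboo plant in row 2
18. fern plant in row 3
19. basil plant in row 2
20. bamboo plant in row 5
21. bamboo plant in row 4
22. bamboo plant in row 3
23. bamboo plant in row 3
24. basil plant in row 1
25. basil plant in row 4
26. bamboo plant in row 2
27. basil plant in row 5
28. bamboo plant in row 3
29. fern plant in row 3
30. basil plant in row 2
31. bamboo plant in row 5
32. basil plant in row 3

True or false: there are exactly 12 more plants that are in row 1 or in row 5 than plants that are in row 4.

True

There are 15 plants in row 1 or in row 5.
There are 3 plants in row 4.
The claim requires 15 − 3 (= 12) to equal 12, which holds.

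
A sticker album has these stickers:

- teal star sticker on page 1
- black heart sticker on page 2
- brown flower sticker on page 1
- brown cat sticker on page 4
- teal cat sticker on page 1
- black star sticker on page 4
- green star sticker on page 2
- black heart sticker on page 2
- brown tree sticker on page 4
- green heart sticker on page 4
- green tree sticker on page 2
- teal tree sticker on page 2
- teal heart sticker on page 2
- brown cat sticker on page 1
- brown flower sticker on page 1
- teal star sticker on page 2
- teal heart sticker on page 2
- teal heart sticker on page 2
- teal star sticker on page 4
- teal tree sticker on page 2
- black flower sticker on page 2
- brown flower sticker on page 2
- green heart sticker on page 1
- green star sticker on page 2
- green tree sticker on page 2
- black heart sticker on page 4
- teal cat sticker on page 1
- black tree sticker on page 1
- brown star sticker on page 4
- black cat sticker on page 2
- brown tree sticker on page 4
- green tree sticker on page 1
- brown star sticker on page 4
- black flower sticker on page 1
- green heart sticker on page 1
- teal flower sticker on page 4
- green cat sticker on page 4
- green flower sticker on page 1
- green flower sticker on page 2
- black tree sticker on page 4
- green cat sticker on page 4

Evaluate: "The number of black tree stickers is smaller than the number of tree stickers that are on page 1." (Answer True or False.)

|black tree stickers| = 2.
|tree stickers on page 1| = 2.
The claim requires 2 < 2, which does not hold.

False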